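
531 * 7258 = 3853998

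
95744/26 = 3682 + 6/13 ≈ 3682.46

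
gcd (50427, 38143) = 1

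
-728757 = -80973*9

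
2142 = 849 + 1293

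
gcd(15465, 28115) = 5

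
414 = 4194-3780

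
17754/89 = 199+43/89 ≈ 199.48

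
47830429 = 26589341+21241088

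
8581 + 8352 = 16933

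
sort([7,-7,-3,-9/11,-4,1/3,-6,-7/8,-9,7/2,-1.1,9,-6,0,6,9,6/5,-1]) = [-9,-7,-6,-6,-4,-3,-1.1,-1,-7/8,-9/11,0,1/3,6/5,7/2,6,7,9,9]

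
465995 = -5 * (-93199)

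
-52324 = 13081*(-4)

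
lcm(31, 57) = 1767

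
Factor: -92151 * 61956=-1 * 2^2 * 3^5 * 1721^1 * 3413^1=-5709307356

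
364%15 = 4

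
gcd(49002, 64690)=2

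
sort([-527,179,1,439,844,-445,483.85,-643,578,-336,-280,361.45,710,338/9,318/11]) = [-643,-527,-445,-336,-280,1,318/11,338/9,179,361.45,439,483.85,578,710,844]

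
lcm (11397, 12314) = 1071318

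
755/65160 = 151/13032 ≈ 0.0116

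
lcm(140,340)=2380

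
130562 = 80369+50193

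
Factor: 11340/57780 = 3^1 * 7^1 * 107^(-1) = 21/107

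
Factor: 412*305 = 2^2*5^1*61^1*103^1 = 125660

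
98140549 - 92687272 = 5453277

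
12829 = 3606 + 9223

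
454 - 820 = -366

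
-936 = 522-1458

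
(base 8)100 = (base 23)2i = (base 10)64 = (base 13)4c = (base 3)2101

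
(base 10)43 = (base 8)53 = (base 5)133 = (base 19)25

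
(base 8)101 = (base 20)35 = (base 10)65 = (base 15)45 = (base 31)23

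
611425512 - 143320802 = 468104710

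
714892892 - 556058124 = 158834768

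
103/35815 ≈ 0.00288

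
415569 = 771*539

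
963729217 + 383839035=1347568252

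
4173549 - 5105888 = -932339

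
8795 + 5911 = 14706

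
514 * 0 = 0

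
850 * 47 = 39950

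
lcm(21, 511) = 1533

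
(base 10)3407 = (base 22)70j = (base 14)1355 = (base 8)6517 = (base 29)41e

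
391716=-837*(-468)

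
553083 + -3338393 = -2785310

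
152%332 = 152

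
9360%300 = 60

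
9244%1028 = 1020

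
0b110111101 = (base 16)1bd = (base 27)gd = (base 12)311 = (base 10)445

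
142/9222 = 71/4611 ≈ 0.0154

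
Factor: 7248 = 2^4*3^1*151^1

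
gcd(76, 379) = 1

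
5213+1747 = 6960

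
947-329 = 618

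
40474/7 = 5782 = 5782.00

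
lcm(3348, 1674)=3348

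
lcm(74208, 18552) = 74208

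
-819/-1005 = 273/335 ≈ 0.815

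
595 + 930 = 1525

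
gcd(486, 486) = 486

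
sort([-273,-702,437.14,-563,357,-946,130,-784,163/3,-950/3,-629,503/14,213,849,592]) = [-946,-784,-702,-629,-563,-950/3,-273,503/14,163/3,130,213,357,437.14,592,849]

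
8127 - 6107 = 2020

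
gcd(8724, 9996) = 12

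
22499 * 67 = 1507433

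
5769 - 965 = 4804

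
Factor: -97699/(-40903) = 7^1 * 17^1 * 821^1 * 40903^(-1)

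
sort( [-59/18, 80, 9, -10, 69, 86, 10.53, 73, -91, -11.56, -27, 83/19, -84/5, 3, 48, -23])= [-91, -27, -23, -84/5, -11.56, -10, -59/18, 3, 83/19, 9, 10.53, 48, 69, 73, 80, 86]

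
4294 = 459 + 3835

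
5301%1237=353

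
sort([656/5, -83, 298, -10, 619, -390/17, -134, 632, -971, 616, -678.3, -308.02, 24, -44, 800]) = [-971, -678.3, -308.02, -134, -83, -44, -390/17, -10, 24, 656/5, 298, 616, 619, 632, 800]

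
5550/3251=1 + 2299/3251≈1.71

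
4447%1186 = 889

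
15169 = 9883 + 5286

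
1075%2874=1075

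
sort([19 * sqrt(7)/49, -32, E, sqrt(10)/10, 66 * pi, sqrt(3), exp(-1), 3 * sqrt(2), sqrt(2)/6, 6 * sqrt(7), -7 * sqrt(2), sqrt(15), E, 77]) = [-32, -7 * sqrt(2), sqrt(2)/6, sqrt(10)/10, exp(-1), 19 * sqrt(7)/49, sqrt(3), E, E, sqrt(15), 3 * sqrt(2), 6 * sqrt(7), 77, 66 * pi]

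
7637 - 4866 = 2771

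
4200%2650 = 1550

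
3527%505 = 497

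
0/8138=0=0.00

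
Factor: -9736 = -1 * 2^3 * 1217^1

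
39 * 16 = 624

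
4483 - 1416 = 3067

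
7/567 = 1/81 ≈ 0.0123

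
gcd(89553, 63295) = 1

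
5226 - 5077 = 149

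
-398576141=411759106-810335247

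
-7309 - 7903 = -15212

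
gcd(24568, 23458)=74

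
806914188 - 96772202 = 710141986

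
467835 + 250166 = 718001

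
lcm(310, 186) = 930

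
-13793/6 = -2298 - 5/6≈-2298.83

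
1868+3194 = 5062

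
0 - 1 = -1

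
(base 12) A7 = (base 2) 1111111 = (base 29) 4B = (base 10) 127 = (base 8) 177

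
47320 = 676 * 70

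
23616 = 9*2624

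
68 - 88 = -20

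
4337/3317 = 1 + 1020/3317 ≈ 1.31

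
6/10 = 3/5 = 0.60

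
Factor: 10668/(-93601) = -1 * 2^2 * 3^1 * 7^1 * 127^1 * 93601^(-1) 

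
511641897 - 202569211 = 309072686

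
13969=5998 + 7971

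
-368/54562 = -184/27281 ≈ -0.00674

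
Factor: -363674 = -1 * 2^1 * 181837^1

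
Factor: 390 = 2^1*3^1*5^1*13^1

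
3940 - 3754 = 186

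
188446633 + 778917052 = 967363685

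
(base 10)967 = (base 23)1j1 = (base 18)2hd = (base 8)1707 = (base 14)4d1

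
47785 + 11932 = 59717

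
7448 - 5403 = 2045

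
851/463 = 1 + 388/463 ≈ 1.84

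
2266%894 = 478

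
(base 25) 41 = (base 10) 101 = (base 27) 3k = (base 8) 145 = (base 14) 73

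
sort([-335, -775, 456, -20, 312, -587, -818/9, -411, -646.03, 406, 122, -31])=[-775, -646.03, -587, -411, -335, -818/9, -31, -20, 122, 312, 406, 456]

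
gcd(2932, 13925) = 1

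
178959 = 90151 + 88808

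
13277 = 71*187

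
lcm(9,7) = 63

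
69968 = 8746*8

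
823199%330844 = 161511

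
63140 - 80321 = -17181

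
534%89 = 0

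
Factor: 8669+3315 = 2^4 * 7^1 * 107^1 = 11984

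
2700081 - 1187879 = 1512202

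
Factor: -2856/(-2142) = 2^2*3^(-1) = 4/3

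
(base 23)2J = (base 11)5A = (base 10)65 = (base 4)1001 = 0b1000001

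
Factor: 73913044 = 2^2 * 43^1 * 429727^1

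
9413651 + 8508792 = 17922443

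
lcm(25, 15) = 75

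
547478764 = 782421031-234942267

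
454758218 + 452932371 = 907690589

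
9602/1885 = 5 + 177/1885 ≈ 5.09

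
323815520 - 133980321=189835199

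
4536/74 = 2268/37 ≈ 61.30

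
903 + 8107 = 9010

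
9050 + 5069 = 14119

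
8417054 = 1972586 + 6444468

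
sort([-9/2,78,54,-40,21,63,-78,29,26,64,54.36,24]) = [-78,-40,-9/2,21,24,26,29,54,54.36,63,64,78]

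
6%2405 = 6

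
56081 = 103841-47760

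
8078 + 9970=18048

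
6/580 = 3/290 ≈ 0.0103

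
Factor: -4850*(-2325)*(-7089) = -1*2^1*3^2*5^4*17^1*31^1*97^1*139^1 = -79937336250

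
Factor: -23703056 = -1*2^4*13^1*113957^1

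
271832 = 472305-200473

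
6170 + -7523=-1353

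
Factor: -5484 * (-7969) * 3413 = 2^2 * 3^1 * 13^1 * 457^1 * 613^1 * 3413^1 = 149154912348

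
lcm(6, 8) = 24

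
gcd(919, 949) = 1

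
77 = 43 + 34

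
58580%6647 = 5404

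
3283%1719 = 1564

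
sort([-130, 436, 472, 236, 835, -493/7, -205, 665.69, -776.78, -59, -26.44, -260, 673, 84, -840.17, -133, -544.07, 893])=[-840.17, -776.78, -544.07, -260, -205, -133, -130, -493/7, -59, -26.44, 84, 236, 436, 472, 665.69, 673, 835, 893]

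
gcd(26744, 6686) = 6686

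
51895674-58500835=-6605161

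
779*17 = 13243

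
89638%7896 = 2782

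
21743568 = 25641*848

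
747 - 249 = 498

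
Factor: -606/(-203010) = 5^(-1) * 67^(-1) = 1/335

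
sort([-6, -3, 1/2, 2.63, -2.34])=[-6, -3, -2.34, 1/2, 2.63]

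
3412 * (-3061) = -10444132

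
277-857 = -580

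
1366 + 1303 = 2669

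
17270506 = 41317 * 418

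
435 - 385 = 50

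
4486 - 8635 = -4149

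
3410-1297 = 2113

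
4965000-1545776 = 3419224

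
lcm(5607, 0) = 0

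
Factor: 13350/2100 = 2^(-1)*7^(-1)*89^1 = 89/14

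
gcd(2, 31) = 1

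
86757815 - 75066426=11691389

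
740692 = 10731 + 729961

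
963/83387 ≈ 0.0115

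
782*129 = 100878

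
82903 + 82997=165900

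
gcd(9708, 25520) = 4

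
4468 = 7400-2932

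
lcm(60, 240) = 240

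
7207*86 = 619802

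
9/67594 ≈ 0.000133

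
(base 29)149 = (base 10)966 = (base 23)1j0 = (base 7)2550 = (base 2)1111000110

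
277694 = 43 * 6458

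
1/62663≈0.0000160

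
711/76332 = 237/25444 ≈ 0.00931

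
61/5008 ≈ 0.0122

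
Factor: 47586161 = 7^1*61^1*111443^1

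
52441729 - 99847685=-47405956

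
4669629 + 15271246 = 19940875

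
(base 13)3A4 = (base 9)782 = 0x281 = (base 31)KL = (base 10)641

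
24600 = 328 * 75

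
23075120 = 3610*6392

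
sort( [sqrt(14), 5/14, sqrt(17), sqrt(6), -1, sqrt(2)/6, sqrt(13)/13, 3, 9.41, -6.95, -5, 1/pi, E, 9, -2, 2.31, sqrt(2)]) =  [-6.95, -5, -2, -1, sqrt(2)/6, sqrt(13)/13, 1/pi, 5/14, sqrt(2), 2.31, sqrt(6), E, 3, sqrt(14), sqrt(17), 9, 9.41]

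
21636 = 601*36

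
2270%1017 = 236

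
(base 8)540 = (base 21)gg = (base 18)11a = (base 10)352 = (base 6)1344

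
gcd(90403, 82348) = 1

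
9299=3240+6059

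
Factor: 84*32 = 2^7*3^1*7^1 = 2688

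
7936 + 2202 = 10138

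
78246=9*8694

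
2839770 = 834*3405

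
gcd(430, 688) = 86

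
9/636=3/212 ≈ 0.0142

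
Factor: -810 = -1*2^1*3^4*5^1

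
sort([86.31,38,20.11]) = [20.11,38,86.31]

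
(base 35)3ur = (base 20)bhc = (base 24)860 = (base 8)11220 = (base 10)4752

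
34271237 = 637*53801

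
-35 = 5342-5377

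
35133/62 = 566 + 41/62 ≈ 566.66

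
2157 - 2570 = -413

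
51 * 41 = 2091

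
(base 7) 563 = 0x122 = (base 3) 101202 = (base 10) 290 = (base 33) 8q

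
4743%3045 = 1698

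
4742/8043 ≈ 0.590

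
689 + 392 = 1081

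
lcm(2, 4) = 4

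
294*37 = 10878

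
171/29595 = 57/9865 ≈ 0.00578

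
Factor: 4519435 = 5^1*19^1*113^1*421^1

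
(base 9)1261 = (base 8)1662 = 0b1110110010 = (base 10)946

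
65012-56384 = 8628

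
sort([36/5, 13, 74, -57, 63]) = [-57, 36/5, 13, 63, 74]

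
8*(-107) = -856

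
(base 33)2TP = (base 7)12133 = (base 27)491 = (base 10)3160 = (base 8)6130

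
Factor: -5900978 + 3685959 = -1*151^1*14669^1 = -2215019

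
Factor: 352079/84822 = 2^(-1)*3^(-1)*7^1*13^1*53^1*67^(-1)*73^1*211^(-1)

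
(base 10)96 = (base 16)60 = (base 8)140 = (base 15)66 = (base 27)3f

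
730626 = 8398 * 87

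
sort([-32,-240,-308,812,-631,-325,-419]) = [-631,-419,-325,-308,-240,-32,812]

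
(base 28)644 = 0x12d4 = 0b1001011010100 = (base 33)4e2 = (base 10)4820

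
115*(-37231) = -4281565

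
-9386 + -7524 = -16910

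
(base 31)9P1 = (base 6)111345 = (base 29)B60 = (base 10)9425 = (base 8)22321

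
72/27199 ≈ 0.00265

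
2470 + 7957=10427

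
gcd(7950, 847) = 1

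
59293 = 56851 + 2442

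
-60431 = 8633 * (-7)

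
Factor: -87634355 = -1*5^1*17526871^1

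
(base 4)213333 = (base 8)4777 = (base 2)100111111111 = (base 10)2559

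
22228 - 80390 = -58162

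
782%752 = 30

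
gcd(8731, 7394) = 1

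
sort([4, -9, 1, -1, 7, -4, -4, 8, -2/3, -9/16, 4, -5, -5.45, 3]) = [-9, -5.45, -5, -4, -4, -1, -2/3, -9/16, 1, 3, 4, 4, 7, 8]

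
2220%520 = 140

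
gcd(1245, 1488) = 3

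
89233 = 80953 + 8280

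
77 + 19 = 96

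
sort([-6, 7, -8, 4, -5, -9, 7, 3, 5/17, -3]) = [-9, -8, -6, -5, -3, 5/17, 3, 4, 7, 7]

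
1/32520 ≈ 0.0000308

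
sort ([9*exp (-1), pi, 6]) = [pi, 9*exp (-1), 6]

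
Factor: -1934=-1*2^1*967^1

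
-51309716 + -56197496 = -107507212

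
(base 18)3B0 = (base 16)492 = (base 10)1170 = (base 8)2222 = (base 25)1LK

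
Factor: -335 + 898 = 563^1 = 563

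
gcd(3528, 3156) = 12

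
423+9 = 432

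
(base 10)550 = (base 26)l4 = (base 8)1046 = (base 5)4200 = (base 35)fp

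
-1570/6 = -261 - 2/3 ≈ -261.67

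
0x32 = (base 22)26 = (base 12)42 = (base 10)50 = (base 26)1o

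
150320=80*1879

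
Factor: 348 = 2^2 * 3^1 * 29^1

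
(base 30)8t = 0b100001101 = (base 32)8d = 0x10d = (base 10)269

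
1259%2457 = 1259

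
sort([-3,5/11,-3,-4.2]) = [-4.2,-3,-3,5/11]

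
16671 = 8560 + 8111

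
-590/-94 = 295/47≈6.28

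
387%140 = 107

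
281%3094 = 281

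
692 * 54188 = 37498096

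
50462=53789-3327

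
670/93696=335/46848 ≈ 0.00715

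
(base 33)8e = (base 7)545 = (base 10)278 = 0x116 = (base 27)a8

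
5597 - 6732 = -1135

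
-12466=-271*46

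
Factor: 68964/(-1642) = -1 * 2^1 * 3^1 * 7^1 = -42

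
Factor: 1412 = 2^2 * 353^1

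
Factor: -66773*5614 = -1*2^1*7^2*401^1*9539^1 = -374863622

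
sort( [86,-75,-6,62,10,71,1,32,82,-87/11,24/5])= [-75,-87/11,-6,1,24/5,10,32,62,71,82,86]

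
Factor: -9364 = -1 * 2^2 * 2341^1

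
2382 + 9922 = 12304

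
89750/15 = 5983 + 1/3 ≈ 5983.33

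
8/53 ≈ 0.151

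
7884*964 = 7600176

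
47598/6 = 7933 = 7933.00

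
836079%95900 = 68879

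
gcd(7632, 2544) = 2544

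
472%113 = 20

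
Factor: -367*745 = -1*5^1*149^1*367^1 = -273415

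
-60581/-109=555 + 86/109 ≈ 555.79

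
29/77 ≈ 0.377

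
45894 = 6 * 7649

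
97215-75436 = 21779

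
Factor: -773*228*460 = -1*2^4*3^1*5^1*19^1*23^1*773^1 = -81072240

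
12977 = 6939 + 6038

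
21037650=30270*695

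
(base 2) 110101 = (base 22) 29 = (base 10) 53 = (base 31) 1m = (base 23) 27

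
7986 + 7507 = 15493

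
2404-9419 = -7015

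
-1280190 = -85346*15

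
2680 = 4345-1665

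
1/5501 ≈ 0.000182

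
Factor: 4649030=2^1 * 5^1 * 101^1 * 4603^1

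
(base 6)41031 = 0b1010100101011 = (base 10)5419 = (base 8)12453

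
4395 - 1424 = 2971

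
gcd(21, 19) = 1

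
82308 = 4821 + 77487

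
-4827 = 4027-8854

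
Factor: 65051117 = 19^2*367^1*491^1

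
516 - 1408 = -892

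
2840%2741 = 99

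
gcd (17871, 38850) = 777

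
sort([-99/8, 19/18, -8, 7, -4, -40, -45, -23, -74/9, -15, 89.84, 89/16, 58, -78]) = [-78, -45, -40, -23, -15, -99/8, -74/9, -8, -4, 19/18, 89/16, 7, 58, 89.84]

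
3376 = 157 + 3219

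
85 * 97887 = 8320395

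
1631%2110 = 1631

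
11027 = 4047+6980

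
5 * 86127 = 430635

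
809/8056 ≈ 0.100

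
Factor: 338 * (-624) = -1 * 2^5 * 3^1 * 13^3 = -210912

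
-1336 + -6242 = -7578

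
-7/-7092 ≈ 0.000987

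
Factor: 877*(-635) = -1*5^1*127^1*877^1 = -556895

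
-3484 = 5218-8702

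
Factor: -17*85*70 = -1*2^1*5^2*7^1*17^2 = -101150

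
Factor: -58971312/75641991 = -1*2^4*3^1*409523^1*25213997^(-1) = -19657104/25213997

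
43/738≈0.0583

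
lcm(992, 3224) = 12896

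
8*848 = 6784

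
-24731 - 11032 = -35763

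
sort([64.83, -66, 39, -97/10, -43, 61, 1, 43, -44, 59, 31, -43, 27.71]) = [-66, -44, -43, -43, -97/10, 1, 27.71, 31, 39, 43, 59, 61, 64.83]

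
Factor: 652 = 2^2*163^1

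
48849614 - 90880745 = -42031131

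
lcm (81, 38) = 3078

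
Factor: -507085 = -1 * 5^1 * 37^1 * 2741^1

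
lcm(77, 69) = 5313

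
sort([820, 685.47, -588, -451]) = [-588, -451, 685.47, 820]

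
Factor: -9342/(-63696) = 2^(-3)*3^2*173^1*1327^(-1) = 1557/10616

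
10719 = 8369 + 2350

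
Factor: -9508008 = -1*2^3*3^1*197^1*2011^1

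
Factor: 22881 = 3^1 * 29^1 * 263^1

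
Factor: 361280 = 2^6*5^1*1129^1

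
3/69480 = 1/23160 ≈ 0.0000432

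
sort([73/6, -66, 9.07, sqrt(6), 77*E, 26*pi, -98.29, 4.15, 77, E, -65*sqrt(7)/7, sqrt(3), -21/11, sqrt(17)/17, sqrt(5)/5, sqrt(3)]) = [-98.29, -66, -65*sqrt(7)/7, -21/11, sqrt(17)/17, sqrt(5)/5, sqrt(3), sqrt(3), sqrt(6), E, 4.15, 9.07, 73/6, 77, 26*pi, 77*E]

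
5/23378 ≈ 0.000214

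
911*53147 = 48416917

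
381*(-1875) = -714375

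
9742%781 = 370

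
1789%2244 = 1789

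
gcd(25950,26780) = 10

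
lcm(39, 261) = 3393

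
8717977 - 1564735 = 7153242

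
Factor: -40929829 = -1*17^1*97^1*24821^1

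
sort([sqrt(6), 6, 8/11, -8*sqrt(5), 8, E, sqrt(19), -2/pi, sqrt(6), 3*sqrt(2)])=[-8*sqrt(5), -2/pi, 8/11, sqrt(6), sqrt(6), E, 3*sqrt(2), sqrt(19), 6, 8]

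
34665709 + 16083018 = 50748727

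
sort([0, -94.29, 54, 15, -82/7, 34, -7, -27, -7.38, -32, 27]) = [-94.29, -32, -27, -82/7, -7.38, -7, 0, 15, 27, 34, 54]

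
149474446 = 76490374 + 72984072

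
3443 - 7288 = -3845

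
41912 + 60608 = 102520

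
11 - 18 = -7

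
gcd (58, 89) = 1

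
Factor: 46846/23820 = 2^(-1)*3^(-1)*5^(-1)*59^1 = 59/30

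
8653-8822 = -169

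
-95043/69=-31681/23 ≈ -1377.43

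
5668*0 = 0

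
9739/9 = 1082+1/9 ≈ 1082.11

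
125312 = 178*704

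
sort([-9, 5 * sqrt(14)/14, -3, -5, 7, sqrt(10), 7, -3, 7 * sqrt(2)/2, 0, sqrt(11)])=[-9, -5, -3, -3, 0, 5 * sqrt(14)/14, sqrt(10), sqrt(11), 7 * sqrt(2)/2, 7, 7]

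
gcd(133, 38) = 19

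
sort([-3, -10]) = [-10, -3]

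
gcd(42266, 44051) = 7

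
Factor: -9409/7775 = -1*5^(-2)*97^2*311^(-1) 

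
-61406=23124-84530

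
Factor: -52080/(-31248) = 3^(-1) * 5^1 = 5/3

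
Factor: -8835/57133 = -1*3^1*5^1*97^(-1) = -15/97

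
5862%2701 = 460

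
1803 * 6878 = 12401034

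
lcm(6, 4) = 12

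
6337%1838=823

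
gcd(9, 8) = 1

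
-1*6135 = -6135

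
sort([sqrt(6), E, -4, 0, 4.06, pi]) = [-4, 0, sqrt(6), E, pi, 4.06]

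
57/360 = 19/120 ≈ 0.158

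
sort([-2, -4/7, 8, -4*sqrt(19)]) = [-4*sqrt(19), -2, -4/7, 8]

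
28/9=3 + 1/9 ≈ 3.11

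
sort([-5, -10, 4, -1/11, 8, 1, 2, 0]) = [-10, -5, -1/11, 0, 1, 2, 4, 8]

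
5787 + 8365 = 14152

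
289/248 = 1 + 41/248 ≈ 1.17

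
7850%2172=1334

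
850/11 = 77+3/11 ≈ 77.27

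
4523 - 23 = 4500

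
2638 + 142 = 2780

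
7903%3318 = 1267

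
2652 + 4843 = 7495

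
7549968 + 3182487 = 10732455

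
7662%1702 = 854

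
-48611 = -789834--741223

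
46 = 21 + 25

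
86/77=1 + 9/77 ≈ 1.12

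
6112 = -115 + 6227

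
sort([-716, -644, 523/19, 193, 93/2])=[-716, -644, 523/19, 93/2, 193]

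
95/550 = 19/110 ≈ 0.173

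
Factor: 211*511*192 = 2^6*3^1*7^1*73^1*211^1 = 20701632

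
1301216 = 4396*296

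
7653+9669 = 17322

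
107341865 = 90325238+17016627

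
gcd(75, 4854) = 3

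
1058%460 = 138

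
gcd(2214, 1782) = 54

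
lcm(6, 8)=24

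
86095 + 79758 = 165853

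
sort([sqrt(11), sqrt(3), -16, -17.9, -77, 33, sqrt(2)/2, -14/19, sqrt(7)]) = [-77, -17.9, -16, -14/19, sqrt(2)/2, sqrt(3), sqrt(7), sqrt(11), 33]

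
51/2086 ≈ 0.0244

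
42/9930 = 7/1655 ≈ 0.00423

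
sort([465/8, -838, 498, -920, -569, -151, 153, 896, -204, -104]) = [-920, -838, -569, -204, -151, -104, 465/8, 153, 498, 896]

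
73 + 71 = 144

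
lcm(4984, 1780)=24920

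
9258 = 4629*2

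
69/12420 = 1/180 ≈ 0.00556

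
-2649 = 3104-5753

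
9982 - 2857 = 7125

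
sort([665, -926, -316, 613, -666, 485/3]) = [-926, -666, -316, 485/3, 613, 665]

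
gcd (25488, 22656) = 2832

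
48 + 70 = 118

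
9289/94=98 + 77/94 ≈ 98.82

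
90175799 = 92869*971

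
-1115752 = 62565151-63680903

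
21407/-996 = -21 - 491/996 ≈ -21.49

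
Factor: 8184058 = 2^1 * 4092029^1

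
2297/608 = 3 + 473/608 ≈ 3.78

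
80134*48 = 3846432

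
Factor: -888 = -1*2^3*3^1*37^1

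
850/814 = 1+18/407 ≈ 1.04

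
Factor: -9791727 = -1*3^1*11^1*296719^1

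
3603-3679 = -76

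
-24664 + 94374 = 69710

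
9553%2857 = 982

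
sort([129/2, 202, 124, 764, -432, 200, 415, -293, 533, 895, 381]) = [-432, -293, 129/2, 124, 200, 202, 381, 415, 533, 764, 895]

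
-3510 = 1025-4535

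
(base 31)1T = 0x3C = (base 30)20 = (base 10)60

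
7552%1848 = 160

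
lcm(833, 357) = 2499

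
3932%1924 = 84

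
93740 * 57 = 5343180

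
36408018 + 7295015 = 43703033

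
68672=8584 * 8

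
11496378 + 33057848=44554226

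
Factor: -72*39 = -1*2^3*3^3*13^1 = -2808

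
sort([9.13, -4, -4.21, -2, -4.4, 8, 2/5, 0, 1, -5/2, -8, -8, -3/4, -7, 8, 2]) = [-8, -8, -7, -4.4, -4.21, -4, -5/2, -2, -3/4, 0, 2/5, 1, 2, 8, 8, 9.13]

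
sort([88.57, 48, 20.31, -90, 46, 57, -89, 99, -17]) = [-90, -89, -17, 20.31, 46, 48, 57, 88.57, 99]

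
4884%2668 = 2216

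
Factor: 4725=3^3 * 5^2 * 7^1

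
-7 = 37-44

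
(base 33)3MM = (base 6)30331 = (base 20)A0F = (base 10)4015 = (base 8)7657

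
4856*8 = 38848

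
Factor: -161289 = -1*3^2*17921^1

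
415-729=-314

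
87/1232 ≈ 0.0706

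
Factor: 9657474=2^1*3^1*59^1*27281^1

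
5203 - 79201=-73998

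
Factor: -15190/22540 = -1*2^(-1)*23^(-1)*31^1 = -31/46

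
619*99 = 61281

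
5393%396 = 245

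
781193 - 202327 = 578866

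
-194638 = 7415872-7610510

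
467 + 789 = 1256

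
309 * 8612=2661108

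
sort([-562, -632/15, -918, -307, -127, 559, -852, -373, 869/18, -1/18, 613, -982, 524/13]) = [-982, -918, -852, -562, -373, -307, -127, -632/15, -1/18, 524/13, 869/18, 559, 613]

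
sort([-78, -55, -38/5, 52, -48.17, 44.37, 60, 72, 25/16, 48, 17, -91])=[-91, -78, -55, -48.17, -38/5, 25/16, 17, 44.37, 48, 52, 60, 72]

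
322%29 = 3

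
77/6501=7/591 ≈ 0.0118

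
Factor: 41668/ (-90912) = -1 * 2^ (-3) * 3^ (-1) * 11^1 = -11/24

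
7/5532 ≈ 0.00127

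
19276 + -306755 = -287479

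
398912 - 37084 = 361828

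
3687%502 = 173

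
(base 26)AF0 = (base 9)10724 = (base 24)C9M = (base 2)1101111101110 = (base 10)7150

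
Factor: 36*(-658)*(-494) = 2^4*3^2*7^1*13^1*19^1*47^1 = 11701872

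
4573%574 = 555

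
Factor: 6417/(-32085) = -1 * 5^(-1) = -1/5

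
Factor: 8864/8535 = 2^5 * 3^(-1) * 5^(-1) * 277^1 * 569^(-1)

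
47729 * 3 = 143187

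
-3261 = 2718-5979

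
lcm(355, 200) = 14200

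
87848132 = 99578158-11730026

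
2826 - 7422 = -4596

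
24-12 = 12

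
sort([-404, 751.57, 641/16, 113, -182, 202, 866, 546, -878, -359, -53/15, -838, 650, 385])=[-878, -838, -404, -359, -182, -53/15, 641/16, 113, 202, 385, 546, 650, 751.57, 866]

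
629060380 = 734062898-105002518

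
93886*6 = 563316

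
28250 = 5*5650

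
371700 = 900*413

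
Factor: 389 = 389^1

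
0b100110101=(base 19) g5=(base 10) 309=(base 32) 9l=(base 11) 261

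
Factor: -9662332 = -1*2^2*79^1*30577^1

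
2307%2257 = 50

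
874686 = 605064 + 269622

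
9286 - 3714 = 5572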